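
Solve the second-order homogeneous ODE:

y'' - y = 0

Characteristic equation: r² - 1 = 0
Roots: r = 1, -1 (distinct real)
General solution: y = C₁e^x + C₂e^(-x)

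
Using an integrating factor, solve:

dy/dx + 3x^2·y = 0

Using integrating factor method:

General solution: y = Ce^(-x^3)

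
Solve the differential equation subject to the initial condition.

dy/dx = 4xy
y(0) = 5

General solution: y = Ce^(2x²)
Applying IC y(0) = 5:
Particular solution: y = 5e^(2x²)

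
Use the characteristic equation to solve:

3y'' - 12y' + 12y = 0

Characteristic equation: 3r² - 12r + 12 = 0
Divide by 3: r² - 4r + 4 = 0
Factored: (r - 2)² = 0
Repeated root: r = 2
General solution: y = (C₁ + C₂x)e^(2x)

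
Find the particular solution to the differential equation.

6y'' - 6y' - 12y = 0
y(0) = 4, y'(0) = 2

General solution: y = C₁e^(2x) + C₂e^(-x)
Applying ICs: C₁ = 2, C₂ = 2
Particular solution: y = 2e^(2x) + 2e^(-x)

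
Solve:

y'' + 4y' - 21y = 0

Characteristic equation: r² + 4r - 21 = 0
Roots: r = 3, -7 (distinct real)
General solution: y = C₁e^(3x) + C₂e^(-7x)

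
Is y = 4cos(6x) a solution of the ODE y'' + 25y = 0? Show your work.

Verification:
y'' = -144cos(6x)
y'' + 25y ≠ 0 (frequency mismatch: got 36 instead of 25)

No, it is not a solution.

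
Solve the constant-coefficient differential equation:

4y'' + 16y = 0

Characteristic equation: 4r² + 16 = 0
Divide by 4: r² + 4 = 0
Roots: r = ±2i (complex conjugates)
General solution: y = C₁cos(2x) + C₂sin(2x)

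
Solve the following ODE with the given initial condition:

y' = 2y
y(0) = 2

General solution: y = Ce^(2x)
Applying IC y(0) = 2:
Particular solution: y = 2e^(2x)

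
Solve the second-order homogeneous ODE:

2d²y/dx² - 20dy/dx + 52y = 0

Characteristic equation: 2r² - 20r + 52 = 0
Divide by 2: r² - 10r + 26 = 0
Roots: r = 5 ± i (complex conjugates)
General solution: y = e^(5x)(C₁cos(x) + C₂sin(x))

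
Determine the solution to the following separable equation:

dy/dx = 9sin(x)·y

Separating variables and integrating:
ln|y| = -9cos(x) + C

General solution: y = Ce^(-9cos(x))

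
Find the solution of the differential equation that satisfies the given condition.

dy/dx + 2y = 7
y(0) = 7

General solution: y = 7/2 + Ce^(-2x)
Applying y(0) = 7: C = 7 - 7/2 = 7/2
Particular solution: y = 7/2 + (7/2)e^(-2x)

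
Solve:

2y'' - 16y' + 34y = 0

Characteristic equation: 2r² - 16r + 34 = 0
Divide by 2: r² - 8r + 17 = 0
Roots: r = 4 ± i (complex conjugates)
General solution: y = e^(4x)(C₁cos(x) + C₂sin(x))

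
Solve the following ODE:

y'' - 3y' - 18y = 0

Characteristic equation: r² - 3r - 18 = 0
Roots: r = 6, -3 (distinct real)
General solution: y = C₁e^(6x) + C₂e^(-3x)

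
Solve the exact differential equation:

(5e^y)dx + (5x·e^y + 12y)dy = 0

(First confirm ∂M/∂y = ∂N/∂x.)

Verify exactness: ∂M/∂y = ∂N/∂x ✓
Find F(x,y) such that ∂F/∂x = M, ∂F/∂y = N
Solution: 5x·e^y + 6y² = C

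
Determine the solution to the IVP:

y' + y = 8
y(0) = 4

General solution: y = 8 + Ce^(-x)
Applying y(0) = 4: C = 4 - 8 = -4
Particular solution: y = 8 - 4e^(-x)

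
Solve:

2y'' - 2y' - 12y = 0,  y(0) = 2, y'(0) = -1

General solution: y = C₁e^(3x) + C₂e^(-2x)
Applying ICs: C₁ = 3/5, C₂ = 7/5
Particular solution: y = (3/5)e^(3x) + (7/5)e^(-2x)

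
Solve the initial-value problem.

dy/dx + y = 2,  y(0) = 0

General solution: y = 2 + Ce^(-x)
Applying y(0) = 0: C = 0 - 2 = -2
Particular solution: y = 2 - 2e^(-x)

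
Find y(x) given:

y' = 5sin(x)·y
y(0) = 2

General solution: y = Ce^(-5cos(x))
Applying IC y(0) = 2:
Particular solution: y = 2e^(5(1-cos(x)))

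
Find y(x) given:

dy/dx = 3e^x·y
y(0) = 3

General solution: y = Ce^(3e^x)
Applying IC y(0) = 3:
Particular solution: y = 3e^(3(e^x - 1))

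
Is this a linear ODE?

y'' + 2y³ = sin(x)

No. Nonlinear (y³ term)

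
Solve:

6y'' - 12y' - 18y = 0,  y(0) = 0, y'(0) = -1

General solution: y = C₁e^(3x) + C₂e^(-x)
Applying ICs: C₁ = -1/4, C₂ = 1/4
Particular solution: y = -(1/4)e^(3x) + (1/4)e^(-x)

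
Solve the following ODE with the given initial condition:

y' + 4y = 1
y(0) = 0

General solution: y = 1/4 + Ce^(-4x)
Applying y(0) = 0: C = 0 - 1/4 = -1/4
Particular solution: y = 1/4 - (1/4)e^(-4x)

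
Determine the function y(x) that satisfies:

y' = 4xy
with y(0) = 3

General solution: y = Ce^(2x²)
Applying IC y(0) = 3:
Particular solution: y = 3e^(2x²)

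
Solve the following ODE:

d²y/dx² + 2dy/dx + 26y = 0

Characteristic equation: r² + 2r + 26 = 0
Roots: r = -1 ± 5i (complex conjugates)
General solution: y = e^(-x)(C₁cos(5x) + C₂sin(5x))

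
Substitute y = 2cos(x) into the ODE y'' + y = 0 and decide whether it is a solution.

Verification:
y'' = -2cos(x)
y'' + y = 0 ✓

Yes, it is a solution.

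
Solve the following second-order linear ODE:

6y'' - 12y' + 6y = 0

Characteristic equation: 6r² - 12r + 6 = 0
Divide by 6: r² - 2r + 1 = 0
Factored: (r - 1)² = 0
Repeated root: r = 1
General solution: y = (C₁ + C₂x)e^x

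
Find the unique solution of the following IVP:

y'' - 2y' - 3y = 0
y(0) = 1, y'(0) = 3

General solution: y = C₁e^(3x) + C₂e^(-x)
Applying ICs: C₁ = 1, C₂ = 0
Particular solution: y = e^(3x)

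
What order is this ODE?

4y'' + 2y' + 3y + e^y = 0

The order is 2 (highest derivative is of order 2).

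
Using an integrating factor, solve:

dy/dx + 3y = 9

Using integrating factor method:

General solution: y = 3 + Ce^(-3x)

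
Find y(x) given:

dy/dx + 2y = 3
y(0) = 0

General solution: y = 3/2 + Ce^(-2x)
Applying y(0) = 0: C = 0 - 3/2 = -3/2
Particular solution: y = 3/2 - (3/2)e^(-2x)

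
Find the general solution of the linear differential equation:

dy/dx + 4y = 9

Using integrating factor method:

General solution: y = 9/4 + Ce^(-4x)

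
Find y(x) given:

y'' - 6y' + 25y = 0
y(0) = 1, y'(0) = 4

General solution: y = e^(3x)(C₁cos(4x) + C₂sin(4x))
Complex roots r = 3 ± 4i
Applying ICs: C₁ = 1, C₂ = 1/4
Particular solution: y = e^(3x)(cos(4x) + (1/4)sin(4x))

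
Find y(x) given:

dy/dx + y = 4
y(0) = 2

General solution: y = 4 + Ce^(-x)
Applying y(0) = 2: C = 2 - 4 = -2
Particular solution: y = 4 - 2e^(-x)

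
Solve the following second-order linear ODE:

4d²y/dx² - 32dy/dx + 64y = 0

Characteristic equation: 4r² - 32r + 64 = 0
Divide by 4: r² - 8r + 16 = 0
Factored: (r - 4)² = 0
Repeated root: r = 4
General solution: y = (C₁ + C₂x)e^(4x)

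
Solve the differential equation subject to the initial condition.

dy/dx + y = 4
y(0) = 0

General solution: y = 4 + Ce^(-x)
Applying y(0) = 0: C = 0 - 4 = -4
Particular solution: y = 4 - 4e^(-x)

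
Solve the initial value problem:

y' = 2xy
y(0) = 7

General solution: y = Ce^(x²)
Applying IC y(0) = 7:
Particular solution: y = 7e^(x²)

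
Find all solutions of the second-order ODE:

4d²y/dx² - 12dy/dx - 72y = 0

Characteristic equation: 4r² - 12r - 72 = 0
Divide by 4: r² - 3r - 18 = 0
Roots: r = 6, -3 (distinct real)
General solution: y = C₁e^(6x) + C₂e^(-3x)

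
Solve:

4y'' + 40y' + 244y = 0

Characteristic equation: 4r² + 40r + 244 = 0
Divide by 4: r² + 10r + 61 = 0
Roots: r = -5 ± 6i (complex conjugates)
General solution: y = e^(-5x)(C₁cos(6x) + C₂sin(6x))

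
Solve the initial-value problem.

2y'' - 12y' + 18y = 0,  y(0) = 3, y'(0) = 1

General solution: y = (C₁ + C₂x)e^(3x)
Repeated root r = 3
Applying ICs: C₁ = 3, C₂ = -8
Particular solution: y = (3 - 8x)e^(3x)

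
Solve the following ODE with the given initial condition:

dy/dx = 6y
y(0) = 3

General solution: y = Ce^(6x)
Applying IC y(0) = 3:
Particular solution: y = 3e^(6x)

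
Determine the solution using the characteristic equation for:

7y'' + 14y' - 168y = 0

Characteristic equation: 7r² + 14r - 168 = 0
Divide by 7: r² + 2r - 24 = 0
Roots: r = 4, -6 (distinct real)
General solution: y = C₁e^(4x) + C₂e^(-6x)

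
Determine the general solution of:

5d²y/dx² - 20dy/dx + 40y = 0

Characteristic equation: 5r² - 20r + 40 = 0
Divide by 5: r² - 4r + 8 = 0
Roots: r = 2 ± 2i (complex conjugates)
General solution: y = e^(2x)(C₁cos(2x) + C₂sin(2x))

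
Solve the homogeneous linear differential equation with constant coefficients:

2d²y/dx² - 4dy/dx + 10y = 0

Characteristic equation: 2r² - 4r + 10 = 0
Divide by 2: r² - 2r + 5 = 0
Roots: r = 1 ± 2i (complex conjugates)
General solution: y = e^x(C₁cos(2x) + C₂sin(2x))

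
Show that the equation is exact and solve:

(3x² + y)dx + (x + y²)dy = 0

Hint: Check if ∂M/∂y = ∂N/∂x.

Verify exactness: ∂M/∂y = ∂N/∂x ✓
Find F(x,y) such that ∂F/∂x = M, ∂F/∂y = N
Solution: x³ + xy + y³/3 = C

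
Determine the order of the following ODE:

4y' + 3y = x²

The order is 1 (highest derivative is of order 1).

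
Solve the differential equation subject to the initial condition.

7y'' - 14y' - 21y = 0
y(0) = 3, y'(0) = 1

General solution: y = C₁e^(3x) + C₂e^(-x)
Applying ICs: C₁ = 1, C₂ = 2
Particular solution: y = e^(3x) + 2e^(-x)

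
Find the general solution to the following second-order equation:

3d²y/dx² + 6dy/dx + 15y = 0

Characteristic equation: 3r² + 6r + 15 = 0
Divide by 3: r² + 2r + 5 = 0
Roots: r = -1 ± 2i (complex conjugates)
General solution: y = e^(-x)(C₁cos(2x) + C₂sin(2x))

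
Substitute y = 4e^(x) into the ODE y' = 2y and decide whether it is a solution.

Verification:
y = 4e^(x)
y' = 4e^(x)
But 2y = 8e^(x)
y' ≠ 2y — the derivative does not match

No, it is not a solution.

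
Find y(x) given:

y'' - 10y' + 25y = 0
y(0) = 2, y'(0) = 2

General solution: y = (C₁ + C₂x)e^(5x)
Repeated root r = 5
Applying ICs: C₁ = 2, C₂ = -8
Particular solution: y = (2 - 8x)e^(5x)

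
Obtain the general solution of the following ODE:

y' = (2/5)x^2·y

Separating variables and integrating:
ln|y| = 2x^3/15 + C

General solution: y = Ce^(2x^3/15)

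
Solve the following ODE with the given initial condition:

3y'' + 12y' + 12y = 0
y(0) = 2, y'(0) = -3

General solution: y = (C₁ + C₂x)e^(-2x)
Repeated root r = -2
Applying ICs: C₁ = 2, C₂ = 1
Particular solution: y = (2 + x)e^(-2x)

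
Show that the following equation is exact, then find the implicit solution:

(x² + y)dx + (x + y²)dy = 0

Verify exactness: ∂M/∂y = ∂N/∂x ✓
Find F(x,y) such that ∂F/∂x = M, ∂F/∂y = N
Solution: x³/3 + xy + y³/3 = C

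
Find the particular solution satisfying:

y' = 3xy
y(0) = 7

General solution: y = Ce^(3x²/2)
Applying IC y(0) = 7:
Particular solution: y = 7e^(3x²/2)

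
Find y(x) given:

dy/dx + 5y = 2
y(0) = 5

General solution: y = 2/5 + Ce^(-5x)
Applying y(0) = 5: C = 5 - 2/5 = 23/5
Particular solution: y = 2/5 + (23/5)e^(-5x)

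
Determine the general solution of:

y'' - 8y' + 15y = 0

Characteristic equation: r² - 8r + 15 = 0
Roots: r = 5, 3 (distinct real)
General solution: y = C₁e^(5x) + C₂e^(3x)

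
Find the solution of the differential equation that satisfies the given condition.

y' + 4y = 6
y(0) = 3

General solution: y = 3/2 + Ce^(-4x)
Applying y(0) = 3: C = 3 - 3/2 = 3/2
Particular solution: y = 3/2 + (3/2)e^(-4x)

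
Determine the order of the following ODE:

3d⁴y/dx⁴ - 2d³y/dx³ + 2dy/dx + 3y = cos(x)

The order is 4 (highest derivative is of order 4).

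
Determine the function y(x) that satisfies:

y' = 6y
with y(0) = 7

General solution: y = Ce^(6x)
Applying IC y(0) = 7:
Particular solution: y = 7e^(6x)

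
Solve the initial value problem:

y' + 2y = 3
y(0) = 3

General solution: y = 3/2 + Ce^(-2x)
Applying y(0) = 3: C = 3 - 3/2 = 3/2
Particular solution: y = 3/2 + (3/2)e^(-2x)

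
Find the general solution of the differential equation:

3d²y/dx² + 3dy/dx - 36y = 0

Characteristic equation: 3r² + 3r - 36 = 0
Divide by 3: r² + r - 12 = 0
Roots: r = 3, -4 (distinct real)
General solution: y = C₁e^(3x) + C₂e^(-4x)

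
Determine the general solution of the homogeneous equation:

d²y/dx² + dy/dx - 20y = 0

Characteristic equation: r² + r - 20 = 0
Roots: r = 4, -5 (distinct real)
General solution: y = C₁e^(4x) + C₂e^(-5x)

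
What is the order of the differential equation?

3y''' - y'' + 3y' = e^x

The order is 3 (highest derivative is of order 3).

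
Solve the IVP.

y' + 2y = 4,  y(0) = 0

General solution: y = 2 + Ce^(-2x)
Applying y(0) = 0: C = 0 - 2 = -2
Particular solution: y = 2 - 2e^(-2x)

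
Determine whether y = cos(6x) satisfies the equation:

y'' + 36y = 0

Verification:
y'' = -36cos(6x)
y'' + 36y = 0 ✓

Yes, it is a solution.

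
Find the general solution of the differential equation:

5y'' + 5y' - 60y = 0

Characteristic equation: 5r² + 5r - 60 = 0
Divide by 5: r² + r - 12 = 0
Roots: r = 3, -4 (distinct real)
General solution: y = C₁e^(3x) + C₂e^(-4x)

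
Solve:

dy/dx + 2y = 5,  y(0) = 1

General solution: y = 5/2 + Ce^(-2x)
Applying y(0) = 1: C = 1 - 5/2 = -3/2
Particular solution: y = 5/2 - (3/2)e^(-2x)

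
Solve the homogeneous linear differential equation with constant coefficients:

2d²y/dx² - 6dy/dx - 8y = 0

Characteristic equation: 2r² - 6r - 8 = 0
Divide by 2: r² - 3r - 4 = 0
Roots: r = 4, -1 (distinct real)
General solution: y = C₁e^(4x) + C₂e^(-x)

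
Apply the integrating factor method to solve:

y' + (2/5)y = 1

Using integrating factor method:

General solution: y = 5/2 + Ce^(-2x/5)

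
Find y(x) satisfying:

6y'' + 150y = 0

Characteristic equation: 6r² + 150 = 0
Divide by 6: r² + 25 = 0
Roots: r = ±5i (complex conjugates)
General solution: y = C₁cos(5x) + C₂sin(5x)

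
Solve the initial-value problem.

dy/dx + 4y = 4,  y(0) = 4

General solution: y = 1 + Ce^(-4x)
Applying y(0) = 4: C = 4 - 1 = 3
Particular solution: y = 1 + 3e^(-4x)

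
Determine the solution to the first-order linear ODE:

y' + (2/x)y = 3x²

Using integrating factor method:

General solution: y = (3/5)x^3 + Cx^(-2)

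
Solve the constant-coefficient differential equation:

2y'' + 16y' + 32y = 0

Characteristic equation: 2r² + 16r + 32 = 0
Divide by 2: r² + 8r + 16 = 0
Factored: (r + 4)² = 0
Repeated root: r = -4
General solution: y = (C₁ + C₂x)e^(-4x)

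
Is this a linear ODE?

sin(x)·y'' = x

Yes. Linear (y and its derivatives appear to the first power only, no products of y terms)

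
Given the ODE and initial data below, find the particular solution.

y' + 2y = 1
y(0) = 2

General solution: y = 1/2 + Ce^(-2x)
Applying y(0) = 2: C = 2 - 1/2 = 3/2
Particular solution: y = 1/2 + (3/2)e^(-2x)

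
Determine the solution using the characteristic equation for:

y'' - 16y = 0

Characteristic equation: r² - 16 = 0
Roots: r = 4, -4 (distinct real)
General solution: y = C₁e^(4x) + C₂e^(-4x)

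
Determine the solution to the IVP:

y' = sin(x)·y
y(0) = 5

General solution: y = Ce^(-cos(x))
Applying IC y(0) = 5:
Particular solution: y = 5e^(1-cos(x))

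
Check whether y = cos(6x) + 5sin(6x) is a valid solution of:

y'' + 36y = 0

Verification:
y'' = -36cos(6x) - 180sin(6x)
y'' + 36y = 0 ✓

Yes, it is a solution.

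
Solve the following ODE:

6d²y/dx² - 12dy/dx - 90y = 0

Characteristic equation: 6r² - 12r - 90 = 0
Divide by 6: r² - 2r - 15 = 0
Roots: r = 5, -3 (distinct real)
General solution: y = C₁e^(5x) + C₂e^(-3x)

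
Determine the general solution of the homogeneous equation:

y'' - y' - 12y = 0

Characteristic equation: r² - r - 12 = 0
Roots: r = 4, -3 (distinct real)
General solution: y = C₁e^(4x) + C₂e^(-3x)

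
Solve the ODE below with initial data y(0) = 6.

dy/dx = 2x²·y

General solution: y = Ce^(2x³/3)
Applying IC y(0) = 6:
Particular solution: y = 6e^(2x³/3)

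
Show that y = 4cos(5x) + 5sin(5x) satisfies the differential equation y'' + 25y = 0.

Verification:
y'' = -100cos(5x) - 125sin(5x)
y'' + 25y = 0 ✓

Yes, it is a solution.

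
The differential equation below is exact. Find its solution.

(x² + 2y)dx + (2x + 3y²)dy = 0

Verify exactness: ∂M/∂y = ∂N/∂x ✓
Find F(x,y) such that ∂F/∂x = M, ∂F/∂y = N
Solution: x³/3 + 2xy + y³ = C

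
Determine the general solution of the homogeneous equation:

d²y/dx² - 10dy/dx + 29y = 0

Characteristic equation: r² - 10r + 29 = 0
Roots: r = 5 ± 2i (complex conjugates)
General solution: y = e^(5x)(C₁cos(2x) + C₂sin(2x))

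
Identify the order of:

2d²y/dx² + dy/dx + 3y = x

The order is 2 (highest derivative is of order 2).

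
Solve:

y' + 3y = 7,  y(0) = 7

General solution: y = 7/3 + Ce^(-3x)
Applying y(0) = 7: C = 7 - 7/3 = 14/3
Particular solution: y = 7/3 + (14/3)e^(-3x)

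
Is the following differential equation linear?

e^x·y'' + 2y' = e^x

Yes. Linear (y and its derivatives appear to the first power only, no products of y terms)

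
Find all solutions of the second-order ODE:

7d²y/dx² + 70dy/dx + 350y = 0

Characteristic equation: 7r² + 70r + 350 = 0
Divide by 7: r² + 10r + 50 = 0
Roots: r = -5 ± 5i (complex conjugates)
General solution: y = e^(-5x)(C₁cos(5x) + C₂sin(5x))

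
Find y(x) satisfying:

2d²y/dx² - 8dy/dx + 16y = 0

Characteristic equation: 2r² - 8r + 16 = 0
Divide by 2: r² - 4r + 8 = 0
Roots: r = 2 ± 2i (complex conjugates)
General solution: y = e^(2x)(C₁cos(2x) + C₂sin(2x))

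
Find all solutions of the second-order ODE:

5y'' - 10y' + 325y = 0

Characteristic equation: 5r² - 10r + 325 = 0
Divide by 5: r² - 2r + 65 = 0
Roots: r = 1 ± 8i (complex conjugates)
General solution: y = e^x(C₁cos(8x) + C₂sin(8x))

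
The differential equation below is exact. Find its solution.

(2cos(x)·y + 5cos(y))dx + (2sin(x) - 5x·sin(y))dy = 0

Verify exactness: ∂M/∂y = ∂N/∂x ✓
Find F(x,y) such that ∂F/∂x = M, ∂F/∂y = N
Solution: 2sin(x)·y + 5x·cos(y) = C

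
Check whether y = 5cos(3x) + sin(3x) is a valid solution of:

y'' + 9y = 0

Verification:
y'' = -45cos(3x) - 9sin(3x)
y'' + 9y = 0 ✓

Yes, it is a solution.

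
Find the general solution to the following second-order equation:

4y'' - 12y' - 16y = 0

Characteristic equation: 4r² - 12r - 16 = 0
Divide by 4: r² - 3r - 4 = 0
Roots: r = 4, -1 (distinct real)
General solution: y = C₁e^(4x) + C₂e^(-x)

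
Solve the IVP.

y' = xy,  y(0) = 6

General solution: y = Ce^(x²/2)
Applying IC y(0) = 6:
Particular solution: y = 6e^(x²/2)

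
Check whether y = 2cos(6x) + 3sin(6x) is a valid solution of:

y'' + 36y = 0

Verification:
y'' = -72cos(6x) - 108sin(6x)
y'' + 36y = 0 ✓

Yes, it is a solution.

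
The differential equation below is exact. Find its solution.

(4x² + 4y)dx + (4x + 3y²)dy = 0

Verify exactness: ∂M/∂y = ∂N/∂x ✓
Find F(x,y) such that ∂F/∂x = M, ∂F/∂y = N
Solution: 4x³/3 + 4xy + y³ = C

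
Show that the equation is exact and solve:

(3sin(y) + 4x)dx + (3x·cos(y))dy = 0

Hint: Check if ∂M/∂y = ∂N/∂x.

Verify exactness: ∂M/∂y = ∂N/∂x ✓
Find F(x,y) such that ∂F/∂x = M, ∂F/∂y = N
Solution: 3x·sin(y) + 2x² = C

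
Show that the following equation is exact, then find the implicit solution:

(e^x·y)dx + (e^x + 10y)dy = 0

Verify exactness: ∂M/∂y = ∂N/∂x ✓
Find F(x,y) such that ∂F/∂x = M, ∂F/∂y = N
Solution: e^x·y + 5y² = C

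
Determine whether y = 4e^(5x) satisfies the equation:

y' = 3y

Verification:
y = 4e^(5x)
y' = 20e^(5x)
But 3y = 12e^(5x)
y' ≠ 3y — the derivative does not match

No, it is not a solution.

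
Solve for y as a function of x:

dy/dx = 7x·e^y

Separating variables and integrating:
-e^(-y) = 7x²/2 + C

General solution: y = -ln(C - 7x²/2)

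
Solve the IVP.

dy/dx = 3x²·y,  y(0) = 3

General solution: y = Ce^(x³)
Applying IC y(0) = 3:
Particular solution: y = 3e^(x³)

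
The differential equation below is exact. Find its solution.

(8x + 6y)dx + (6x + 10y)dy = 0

Verify exactness: ∂M/∂y = ∂N/∂x ✓
Find F(x,y) such that ∂F/∂x = M, ∂F/∂y = N
Solution: 4x² + 6xy + 5y² = C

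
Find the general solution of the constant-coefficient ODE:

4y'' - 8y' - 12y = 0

Characteristic equation: 4r² - 8r - 12 = 0
Divide by 4: r² - 2r - 3 = 0
Roots: r = 3, -1 (distinct real)
General solution: y = C₁e^(3x) + C₂e^(-x)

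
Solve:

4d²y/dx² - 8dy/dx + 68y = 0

Characteristic equation: 4r² - 8r + 68 = 0
Divide by 4: r² - 2r + 17 = 0
Roots: r = 1 ± 4i (complex conjugates)
General solution: y = e^x(C₁cos(4x) + C₂sin(4x))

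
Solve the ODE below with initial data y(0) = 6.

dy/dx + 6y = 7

General solution: y = 7/6 + Ce^(-6x)
Applying y(0) = 6: C = 6 - 7/6 = 29/6
Particular solution: y = 7/6 + (29/6)e^(-6x)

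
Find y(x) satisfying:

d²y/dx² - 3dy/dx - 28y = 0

Characteristic equation: r² - 3r - 28 = 0
Roots: r = 7, -4 (distinct real)
General solution: y = C₁e^(7x) + C₂e^(-4x)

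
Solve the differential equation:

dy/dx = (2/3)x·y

Separating variables and integrating:
ln|y| = x^2/3 + C

General solution: y = Ce^(x^2/3)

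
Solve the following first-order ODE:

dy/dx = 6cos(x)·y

Separating variables and integrating:
ln|y| = 6sin(x) + C

General solution: y = Ce^(6sin(x))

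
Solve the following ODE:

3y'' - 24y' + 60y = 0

Characteristic equation: 3r² - 24r + 60 = 0
Divide by 3: r² - 8r + 20 = 0
Roots: r = 4 ± 2i (complex conjugates)
General solution: y = e^(4x)(C₁cos(2x) + C₂sin(2x))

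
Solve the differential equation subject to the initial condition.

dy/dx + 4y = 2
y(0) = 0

General solution: y = 1/2 + Ce^(-4x)
Applying y(0) = 0: C = 0 - 1/2 = -1/2
Particular solution: y = 1/2 - (1/2)e^(-4x)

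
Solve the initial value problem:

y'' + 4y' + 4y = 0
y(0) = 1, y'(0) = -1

General solution: y = (C₁ + C₂x)e^(-2x)
Repeated root r = -2
Applying ICs: C₁ = 1, C₂ = 1
Particular solution: y = (1 + x)e^(-2x)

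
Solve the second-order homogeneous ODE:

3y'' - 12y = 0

Characteristic equation: 3r² - 12 = 0
Divide by 3: r² - 4 = 0
Roots: r = 2, -2 (distinct real)
General solution: y = C₁e^(2x) + C₂e^(-2x)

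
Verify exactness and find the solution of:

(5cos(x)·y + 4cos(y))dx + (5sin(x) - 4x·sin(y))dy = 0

Verify exactness: ∂M/∂y = ∂N/∂x ✓
Find F(x,y) such that ∂F/∂x = M, ∂F/∂y = N
Solution: 5sin(x)·y + 4x·cos(y) = C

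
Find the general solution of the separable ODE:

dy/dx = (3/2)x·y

Separating variables and integrating:
ln|y| = 3x^2/4 + C

General solution: y = Ce^(3x^2/4)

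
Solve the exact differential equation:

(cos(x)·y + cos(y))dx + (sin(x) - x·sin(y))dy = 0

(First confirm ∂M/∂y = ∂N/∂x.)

Verify exactness: ∂M/∂y = ∂N/∂x ✓
Find F(x,y) such that ∂F/∂x = M, ∂F/∂y = N
Solution: sin(x)·y + x·cos(y) = C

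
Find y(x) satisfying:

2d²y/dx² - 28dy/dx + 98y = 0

Characteristic equation: 2r² - 28r + 98 = 0
Divide by 2: r² - 14r + 49 = 0
Factored: (r - 7)² = 0
Repeated root: r = 7
General solution: y = (C₁ + C₂x)e^(7x)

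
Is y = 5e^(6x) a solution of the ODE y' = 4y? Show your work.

Verification:
y = 5e^(6x)
y' = 30e^(6x)
But 4y = 20e^(6x)
y' ≠ 4y — the derivative does not match

No, it is not a solution.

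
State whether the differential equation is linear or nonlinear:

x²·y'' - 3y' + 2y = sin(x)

Linear (y and its derivatives appear to the first power only, no products of y terms)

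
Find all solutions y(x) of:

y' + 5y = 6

Using integrating factor method:

General solution: y = 6/5 + Ce^(-5x)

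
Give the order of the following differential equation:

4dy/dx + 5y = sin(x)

The order is 1 (highest derivative is of order 1).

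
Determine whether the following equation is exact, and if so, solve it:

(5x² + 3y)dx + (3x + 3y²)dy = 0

Verify exactness: ∂M/∂y = ∂N/∂x ✓
Find F(x,y) such that ∂F/∂x = M, ∂F/∂y = N
Solution: 5x³/3 + 3xy + y³ = C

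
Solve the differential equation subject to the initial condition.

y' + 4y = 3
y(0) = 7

General solution: y = 3/4 + Ce^(-4x)
Applying y(0) = 7: C = 7 - 3/4 = 25/4
Particular solution: y = 3/4 + (25/4)e^(-4x)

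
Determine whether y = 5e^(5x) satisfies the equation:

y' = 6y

Verification:
y = 5e^(5x)
y' = 25e^(5x)
But 6y = 30e^(5x)
y' ≠ 6y — the derivative does not match

No, it is not a solution.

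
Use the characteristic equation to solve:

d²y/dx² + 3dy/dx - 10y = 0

Characteristic equation: r² + 3r - 10 = 0
Roots: r = 2, -5 (distinct real)
General solution: y = C₁e^(2x) + C₂e^(-5x)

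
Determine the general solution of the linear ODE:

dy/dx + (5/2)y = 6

Using integrating factor method:

General solution: y = 12/5 + Ce^(-5x/2)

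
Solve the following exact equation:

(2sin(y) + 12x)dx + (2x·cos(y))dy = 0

Verify exactness: ∂M/∂y = ∂N/∂x ✓
Find F(x,y) such that ∂F/∂x = M, ∂F/∂y = N
Solution: 2x·sin(y) + 6x² = C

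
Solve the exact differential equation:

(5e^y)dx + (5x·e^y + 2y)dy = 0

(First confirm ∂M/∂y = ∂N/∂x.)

Verify exactness: ∂M/∂y = ∂N/∂x ✓
Find F(x,y) such that ∂F/∂x = M, ∂F/∂y = N
Solution: 5x·e^y + y² = C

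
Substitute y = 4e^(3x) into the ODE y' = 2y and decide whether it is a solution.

Verification:
y = 4e^(3x)
y' = 12e^(3x)
But 2y = 8e^(3x)
y' ≠ 2y — the derivative does not match

No, it is not a solution.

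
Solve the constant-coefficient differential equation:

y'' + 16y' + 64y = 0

Characteristic equation: r² + 16r + 64 = 0
Factored: (r + 8)² = 0
Repeated root: r = -8
General solution: y = (C₁ + C₂x)e^(-8x)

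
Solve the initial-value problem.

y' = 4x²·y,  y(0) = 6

General solution: y = Ce^(4x³/3)
Applying IC y(0) = 6:
Particular solution: y = 6e^(4x³/3)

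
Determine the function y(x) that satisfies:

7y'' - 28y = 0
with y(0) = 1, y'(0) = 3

General solution: y = C₁e^(2x) + C₂e^(-2x)
Applying ICs: C₁ = 5/4, C₂ = -1/4
Particular solution: y = (5/4)e^(2x) - (1/4)e^(-2x)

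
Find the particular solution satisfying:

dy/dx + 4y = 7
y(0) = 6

General solution: y = 7/4 + Ce^(-4x)
Applying y(0) = 6: C = 6 - 7/4 = 17/4
Particular solution: y = 7/4 + (17/4)e^(-4x)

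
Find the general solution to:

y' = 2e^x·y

Separating variables and integrating:
ln|y| = 2e^x + C

General solution: y = Ce^(2e^x)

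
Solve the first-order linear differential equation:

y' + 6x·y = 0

Using integrating factor method:

General solution: y = Ce^(-3x^2)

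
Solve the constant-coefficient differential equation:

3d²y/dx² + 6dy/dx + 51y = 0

Characteristic equation: 3r² + 6r + 51 = 0
Divide by 3: r² + 2r + 17 = 0
Roots: r = -1 ± 4i (complex conjugates)
General solution: y = e^(-x)(C₁cos(4x) + C₂sin(4x))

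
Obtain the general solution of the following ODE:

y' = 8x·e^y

Separating variables and integrating:
-e^(-y) = 4x² + C

General solution: y = -ln(C - 4x²)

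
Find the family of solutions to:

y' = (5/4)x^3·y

Separating variables and integrating:
ln|y| = 5x^4/16 + C

General solution: y = Ce^(5x^4/16)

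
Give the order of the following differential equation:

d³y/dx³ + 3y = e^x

The order is 3 (highest derivative is of order 3).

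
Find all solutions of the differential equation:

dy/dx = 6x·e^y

Separating variables and integrating:
-e^(-y) = 3x² + C

General solution: y = -ln(C - 3x²)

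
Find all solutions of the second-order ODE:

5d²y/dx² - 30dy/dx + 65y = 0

Characteristic equation: 5r² - 30r + 65 = 0
Divide by 5: r² - 6r + 13 = 0
Roots: r = 3 ± 2i (complex conjugates)
General solution: y = e^(3x)(C₁cos(2x) + C₂sin(2x))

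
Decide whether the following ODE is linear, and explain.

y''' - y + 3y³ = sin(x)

Nonlinear (y³ term)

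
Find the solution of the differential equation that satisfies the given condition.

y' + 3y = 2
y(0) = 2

General solution: y = 2/3 + Ce^(-3x)
Applying y(0) = 2: C = 2 - 2/3 = 4/3
Particular solution: y = 2/3 + (4/3)e^(-3x)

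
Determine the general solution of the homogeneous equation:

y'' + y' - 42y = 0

Characteristic equation: r² + r - 42 = 0
Roots: r = 6, -7 (distinct real)
General solution: y = C₁e^(6x) + C₂e^(-7x)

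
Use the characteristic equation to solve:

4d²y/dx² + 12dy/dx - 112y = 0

Characteristic equation: 4r² + 12r - 112 = 0
Divide by 4: r² + 3r - 28 = 0
Roots: r = 4, -7 (distinct real)
General solution: y = C₁e^(4x) + C₂e^(-7x)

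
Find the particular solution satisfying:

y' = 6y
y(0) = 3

General solution: y = Ce^(6x)
Applying IC y(0) = 3:
Particular solution: y = 3e^(6x)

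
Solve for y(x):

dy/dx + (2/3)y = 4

Using integrating factor method:

General solution: y = 6 + Ce^(-2x/3)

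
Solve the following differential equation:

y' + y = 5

Using integrating factor method:

General solution: y = 5 + Ce^(-x)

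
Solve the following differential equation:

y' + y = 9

Using integrating factor method:

General solution: y = 9 + Ce^(-x)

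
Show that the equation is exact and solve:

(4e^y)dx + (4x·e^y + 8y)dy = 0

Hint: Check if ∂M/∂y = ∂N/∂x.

Verify exactness: ∂M/∂y = ∂N/∂x ✓
Find F(x,y) such that ∂F/∂x = M, ∂F/∂y = N
Solution: 4x·e^y + 4y² = C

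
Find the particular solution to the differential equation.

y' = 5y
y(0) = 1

General solution: y = Ce^(5x)
Applying IC y(0) = 1:
Particular solution: y = e^(5x)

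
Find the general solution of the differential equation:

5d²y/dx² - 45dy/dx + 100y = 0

Characteristic equation: 5r² - 45r + 100 = 0
Divide by 5: r² - 9r + 20 = 0
Roots: r = 4, 5 (distinct real)
General solution: y = C₁e^(4x) + C₂e^(5x)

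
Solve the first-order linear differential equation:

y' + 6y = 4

Using integrating factor method:

General solution: y = 2/3 + Ce^(-6x)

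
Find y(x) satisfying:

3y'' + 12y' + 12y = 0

Characteristic equation: 3r² + 12r + 12 = 0
Divide by 3: r² + 4r + 4 = 0
Factored: (r + 2)² = 0
Repeated root: r = -2
General solution: y = (C₁ + C₂x)e^(-2x)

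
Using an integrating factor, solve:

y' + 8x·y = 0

Using integrating factor method:

General solution: y = Ce^(-4x^2)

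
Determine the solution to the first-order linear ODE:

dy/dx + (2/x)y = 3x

Using integrating factor method:

General solution: y = (3/4)x^2 + Cx^(-2)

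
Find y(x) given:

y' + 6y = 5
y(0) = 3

General solution: y = 5/6 + Ce^(-6x)
Applying y(0) = 3: C = 3 - 5/6 = 13/6
Particular solution: y = 5/6 + (13/6)e^(-6x)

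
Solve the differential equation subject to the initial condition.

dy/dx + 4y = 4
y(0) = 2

General solution: y = 1 + Ce^(-4x)
Applying y(0) = 2: C = 2 - 1 = 1
Particular solution: y = 1 + e^(-4x)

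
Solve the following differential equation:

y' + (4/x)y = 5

Using integrating factor method:

General solution: y = x + Cx^(-4)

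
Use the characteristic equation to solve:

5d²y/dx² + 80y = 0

Characteristic equation: 5r² + 80 = 0
Divide by 5: r² + 16 = 0
Roots: r = ±4i (complex conjugates)
General solution: y = C₁cos(4x) + C₂sin(4x)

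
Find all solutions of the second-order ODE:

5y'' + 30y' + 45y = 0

Characteristic equation: 5r² + 30r + 45 = 0
Divide by 5: r² + 6r + 9 = 0
Factored: (r + 3)² = 0
Repeated root: r = -3
General solution: y = (C₁ + C₂x)e^(-3x)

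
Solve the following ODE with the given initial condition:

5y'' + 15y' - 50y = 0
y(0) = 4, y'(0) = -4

General solution: y = C₁e^(2x) + C₂e^(-5x)
Applying ICs: C₁ = 16/7, C₂ = 12/7
Particular solution: y = (16/7)e^(2x) + (12/7)e^(-5x)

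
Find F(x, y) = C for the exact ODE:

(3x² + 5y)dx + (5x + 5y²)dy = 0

Verify exactness: ∂M/∂y = ∂N/∂x ✓
Find F(x,y) such that ∂F/∂x = M, ∂F/∂y = N
Solution: x³ + 5xy + 5y³/3 = C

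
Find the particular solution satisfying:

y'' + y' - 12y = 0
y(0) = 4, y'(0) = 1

General solution: y = C₁e^(3x) + C₂e^(-4x)
Applying ICs: C₁ = 17/7, C₂ = 11/7
Particular solution: y = (17/7)e^(3x) + (11/7)e^(-4x)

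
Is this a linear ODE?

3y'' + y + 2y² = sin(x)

No. Nonlinear (y² term)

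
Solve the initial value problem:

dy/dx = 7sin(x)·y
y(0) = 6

General solution: y = Ce^(-7cos(x))
Applying IC y(0) = 6:
Particular solution: y = 6e^(7(1-cos(x)))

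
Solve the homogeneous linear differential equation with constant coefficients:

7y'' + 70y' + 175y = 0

Characteristic equation: 7r² + 70r + 175 = 0
Divide by 7: r² + 10r + 25 = 0
Factored: (r + 5)² = 0
Repeated root: r = -5
General solution: y = (C₁ + C₂x)e^(-5x)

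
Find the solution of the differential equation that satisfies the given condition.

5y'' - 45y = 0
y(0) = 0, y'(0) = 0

General solution: y = C₁e^(3x) + C₂e^(-3x)
Applying ICs: C₁ = 0, C₂ = 0
Particular solution: y = 0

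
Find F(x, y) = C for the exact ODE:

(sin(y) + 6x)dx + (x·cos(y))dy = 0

Verify exactness: ∂M/∂y = ∂N/∂x ✓
Find F(x,y) such that ∂F/∂x = M, ∂F/∂y = N
Solution: x·sin(y) + 3x² = C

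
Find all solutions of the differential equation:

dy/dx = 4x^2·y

Separating variables and integrating:
ln|y| = 4x^3/3 + C

General solution: y = Ce^(4x^3/3)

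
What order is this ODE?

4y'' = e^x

The order is 2 (highest derivative is of order 2).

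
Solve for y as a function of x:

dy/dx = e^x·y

Separating variables and integrating:
ln|y| = e^x + C

General solution: y = Ce^(e^x)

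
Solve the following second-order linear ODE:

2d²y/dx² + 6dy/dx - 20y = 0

Characteristic equation: 2r² + 6r - 20 = 0
Divide by 2: r² + 3r - 10 = 0
Roots: r = 2, -5 (distinct real)
General solution: y = C₁e^(2x) + C₂e^(-5x)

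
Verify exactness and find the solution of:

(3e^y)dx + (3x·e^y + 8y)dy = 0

Verify exactness: ∂M/∂y = ∂N/∂x ✓
Find F(x,y) such that ∂F/∂x = M, ∂F/∂y = N
Solution: 3x·e^y + 4y² = C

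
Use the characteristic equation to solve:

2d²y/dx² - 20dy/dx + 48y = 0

Characteristic equation: 2r² - 20r + 48 = 0
Divide by 2: r² - 10r + 24 = 0
Roots: r = 4, 6 (distinct real)
General solution: y = C₁e^(4x) + C₂e^(6x)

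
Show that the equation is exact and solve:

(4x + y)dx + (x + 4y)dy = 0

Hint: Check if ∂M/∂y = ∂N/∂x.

Verify exactness: ∂M/∂y = ∂N/∂x ✓
Find F(x,y) such that ∂F/∂x = M, ∂F/∂y = N
Solution: 2x² + xy + 2y² = C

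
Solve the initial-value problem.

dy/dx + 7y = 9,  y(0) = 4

General solution: y = 9/7 + Ce^(-7x)
Applying y(0) = 4: C = 4 - 9/7 = 19/7
Particular solution: y = 9/7 + (19/7)e^(-7x)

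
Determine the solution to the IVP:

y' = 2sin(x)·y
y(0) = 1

General solution: y = Ce^(-2cos(x))
Applying IC y(0) = 1:
Particular solution: y = e^(2(1-cos(x)))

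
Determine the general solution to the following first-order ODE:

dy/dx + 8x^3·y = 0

Using integrating factor method:

General solution: y = Ce^(-2x^4)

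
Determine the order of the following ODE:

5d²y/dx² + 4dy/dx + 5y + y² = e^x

The order is 2 (highest derivative is of order 2).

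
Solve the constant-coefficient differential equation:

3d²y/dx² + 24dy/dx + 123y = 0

Characteristic equation: 3r² + 24r + 123 = 0
Divide by 3: r² + 8r + 41 = 0
Roots: r = -4 ± 5i (complex conjugates)
General solution: y = e^(-4x)(C₁cos(5x) + C₂sin(5x))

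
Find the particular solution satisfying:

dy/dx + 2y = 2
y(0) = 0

General solution: y = 1 + Ce^(-2x)
Applying y(0) = 0: C = 0 - 1 = -1
Particular solution: y = 1 - e^(-2x)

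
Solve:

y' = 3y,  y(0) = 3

General solution: y = Ce^(3x)
Applying IC y(0) = 3:
Particular solution: y = 3e^(3x)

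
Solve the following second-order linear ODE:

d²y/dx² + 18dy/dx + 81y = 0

Characteristic equation: r² + 18r + 81 = 0
Factored: (r + 9)² = 0
Repeated root: r = -9
General solution: y = (C₁ + C₂x)e^(-9x)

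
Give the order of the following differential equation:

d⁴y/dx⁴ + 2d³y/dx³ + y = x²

The order is 4 (highest derivative is of order 4).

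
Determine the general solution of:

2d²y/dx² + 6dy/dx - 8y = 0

Characteristic equation: 2r² + 6r - 8 = 0
Divide by 2: r² + 3r - 4 = 0
Roots: r = 1, -4 (distinct real)
General solution: y = C₁e^x + C₂e^(-4x)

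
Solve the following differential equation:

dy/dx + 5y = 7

Using integrating factor method:

General solution: y = 7/5 + Ce^(-5x)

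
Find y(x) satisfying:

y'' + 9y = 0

Characteristic equation: r² + 9 = 0
Roots: r = ±3i (complex conjugates)
General solution: y = C₁cos(3x) + C₂sin(3x)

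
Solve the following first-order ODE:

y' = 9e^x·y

Separating variables and integrating:
ln|y| = 9e^x + C

General solution: y = Ce^(9e^x)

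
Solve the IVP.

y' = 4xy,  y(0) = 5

General solution: y = Ce^(2x²)
Applying IC y(0) = 5:
Particular solution: y = 5e^(2x²)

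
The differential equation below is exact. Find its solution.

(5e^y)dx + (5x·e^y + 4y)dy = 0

Verify exactness: ∂M/∂y = ∂N/∂x ✓
Find F(x,y) such that ∂F/∂x = M, ∂F/∂y = N
Solution: 5x·e^y + 2y² = C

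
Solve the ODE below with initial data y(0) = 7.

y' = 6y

General solution: y = Ce^(6x)
Applying IC y(0) = 7:
Particular solution: y = 7e^(6x)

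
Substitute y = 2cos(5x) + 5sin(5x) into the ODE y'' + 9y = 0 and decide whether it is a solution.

Verification:
y'' = -50cos(5x) - 125sin(5x)
y'' + 9y ≠ 0 (frequency mismatch: got 25 instead of 9)

No, it is not a solution.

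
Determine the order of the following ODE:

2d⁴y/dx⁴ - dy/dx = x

The order is 4 (highest derivative is of order 4).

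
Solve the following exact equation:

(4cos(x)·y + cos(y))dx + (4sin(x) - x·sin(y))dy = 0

Verify exactness: ∂M/∂y = ∂N/∂x ✓
Find F(x,y) such that ∂F/∂x = M, ∂F/∂y = N
Solution: 4sin(x)·y + x·cos(y) = C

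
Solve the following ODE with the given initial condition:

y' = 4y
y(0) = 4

General solution: y = Ce^(4x)
Applying IC y(0) = 4:
Particular solution: y = 4e^(4x)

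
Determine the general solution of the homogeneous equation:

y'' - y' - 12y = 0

Characteristic equation: r² - r - 12 = 0
Roots: r = 4, -3 (distinct real)
General solution: y = C₁e^(4x) + C₂e^(-3x)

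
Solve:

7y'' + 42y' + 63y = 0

Characteristic equation: 7r² + 42r + 63 = 0
Divide by 7: r² + 6r + 9 = 0
Factored: (r + 3)² = 0
Repeated root: r = -3
General solution: y = (C₁ + C₂x)e^(-3x)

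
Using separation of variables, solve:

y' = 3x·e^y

Separating variables and integrating:
-e^(-y) = 3x²/2 + C

General solution: y = -ln(C - 3x²/2)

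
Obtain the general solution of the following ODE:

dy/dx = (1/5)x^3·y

Separating variables and integrating:
ln|y| = x^4/20 + C

General solution: y = Ce^(x^4/20)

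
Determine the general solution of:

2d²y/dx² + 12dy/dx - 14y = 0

Characteristic equation: 2r² + 12r - 14 = 0
Divide by 2: r² + 6r - 7 = 0
Roots: r = 1, -7 (distinct real)
General solution: y = C₁e^x + C₂e^(-7x)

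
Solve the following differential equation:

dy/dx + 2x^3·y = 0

Using integrating factor method:

General solution: y = Ce^(-x^4/2)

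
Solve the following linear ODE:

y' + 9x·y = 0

Using integrating factor method:

General solution: y = Ce^(-9x^2/2)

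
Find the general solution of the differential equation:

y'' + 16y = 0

Characteristic equation: r² + 16 = 0
Roots: r = ±4i (complex conjugates)
General solution: y = C₁cos(4x) + C₂sin(4x)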